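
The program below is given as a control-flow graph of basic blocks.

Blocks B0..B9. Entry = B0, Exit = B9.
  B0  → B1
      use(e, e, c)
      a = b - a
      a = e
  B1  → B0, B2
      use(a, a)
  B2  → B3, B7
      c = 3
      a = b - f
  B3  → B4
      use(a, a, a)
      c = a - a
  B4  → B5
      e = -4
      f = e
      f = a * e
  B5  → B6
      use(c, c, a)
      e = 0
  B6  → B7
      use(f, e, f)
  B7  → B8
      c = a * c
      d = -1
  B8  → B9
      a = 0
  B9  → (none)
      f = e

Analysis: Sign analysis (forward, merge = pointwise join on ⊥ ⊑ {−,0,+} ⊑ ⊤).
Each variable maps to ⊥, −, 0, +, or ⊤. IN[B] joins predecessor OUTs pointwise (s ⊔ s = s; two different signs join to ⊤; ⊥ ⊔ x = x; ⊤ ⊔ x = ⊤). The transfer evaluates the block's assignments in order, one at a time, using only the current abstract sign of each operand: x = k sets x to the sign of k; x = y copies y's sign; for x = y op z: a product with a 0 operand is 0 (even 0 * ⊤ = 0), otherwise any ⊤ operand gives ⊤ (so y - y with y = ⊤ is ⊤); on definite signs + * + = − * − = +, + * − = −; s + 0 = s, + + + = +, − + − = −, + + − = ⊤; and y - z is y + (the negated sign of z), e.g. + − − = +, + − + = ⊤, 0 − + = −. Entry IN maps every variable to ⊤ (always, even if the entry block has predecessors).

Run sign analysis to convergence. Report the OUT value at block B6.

Answer: {a: ⊤, b: ⊤, c: ⊤, d: ⊤, e: 0, f: ⊤}

Derivation:
Per-block solution:
  B0: | IN=(all ⊤) | OUT=(all ⊤)
  B1: | IN=(all ⊤) | OUT=(all ⊤)
  B2: | IN=(all ⊤) | OUT={c:+; rest ⊤}
  B3: | IN={c:+; rest ⊤} | OUT=(all ⊤)
  B4: | IN=(all ⊤) | OUT={e:-; rest ⊤}
  B5: | IN={e:-; rest ⊤} | OUT={e:0; rest ⊤}
  B6: | IN={e:0; rest ⊤} | OUT={e:0; rest ⊤}
  B7: | IN=(all ⊤) | OUT={d:-; rest ⊤}
  B8: | IN={d:-; rest ⊤} | OUT={a:0, d:-; rest ⊤}
  B9: | IN={a:0, d:-; rest ⊤} | OUT={a:0, d:-; rest ⊤}

Merge at B6: IN[B6] = OUT[B5] = {a: ⊤, b: ⊤, c: ⊤, d: ⊤, e: 0, f: ⊤}
Applying B6's transfer function to that IN value gives OUT[B6] (row B6 above).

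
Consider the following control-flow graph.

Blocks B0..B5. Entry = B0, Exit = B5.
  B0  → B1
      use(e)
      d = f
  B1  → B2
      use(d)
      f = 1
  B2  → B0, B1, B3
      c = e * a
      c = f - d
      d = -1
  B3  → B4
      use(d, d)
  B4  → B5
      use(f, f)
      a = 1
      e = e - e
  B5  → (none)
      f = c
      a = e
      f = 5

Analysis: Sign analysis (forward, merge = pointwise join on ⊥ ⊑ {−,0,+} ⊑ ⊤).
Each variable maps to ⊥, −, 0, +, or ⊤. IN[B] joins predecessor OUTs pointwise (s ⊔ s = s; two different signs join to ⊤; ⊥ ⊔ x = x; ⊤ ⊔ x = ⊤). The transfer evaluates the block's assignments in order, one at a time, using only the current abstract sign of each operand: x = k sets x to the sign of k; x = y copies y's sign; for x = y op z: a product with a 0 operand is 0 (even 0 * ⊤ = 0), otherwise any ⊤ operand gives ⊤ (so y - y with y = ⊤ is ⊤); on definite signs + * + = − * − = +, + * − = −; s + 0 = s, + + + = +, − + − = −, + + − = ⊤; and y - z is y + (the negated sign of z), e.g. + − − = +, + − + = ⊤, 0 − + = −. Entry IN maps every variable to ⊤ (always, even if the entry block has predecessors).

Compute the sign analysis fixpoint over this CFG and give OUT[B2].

Answer: {a: ⊤, b: ⊤, c: ⊤, d: -, e: ⊤, f: +}

Derivation:
Fixpoint table:
  B0: | IN=(all ⊤) | OUT=(all ⊤)
  B1: | IN=(all ⊤) | OUT={f:+; rest ⊤}
  B2: | IN={f:+; rest ⊤} | OUT={d:-, f:+; rest ⊤}
  B3: | IN={d:-, f:+; rest ⊤} | OUT={d:-, f:+; rest ⊤}
  B4: | IN={d:-, f:+; rest ⊤} | OUT={a:+, d:-, f:+; rest ⊤}
  B5: | IN={a:+, d:-, f:+; rest ⊤} | OUT={d:-, f:+; rest ⊤}

Merge at B2: IN[B2] = OUT[B1] = {a: ⊤, b: ⊤, c: ⊤, d: ⊤, e: ⊤, f: +}
Applying B2's transfer function to that IN value gives OUT[B2] (row B2 above).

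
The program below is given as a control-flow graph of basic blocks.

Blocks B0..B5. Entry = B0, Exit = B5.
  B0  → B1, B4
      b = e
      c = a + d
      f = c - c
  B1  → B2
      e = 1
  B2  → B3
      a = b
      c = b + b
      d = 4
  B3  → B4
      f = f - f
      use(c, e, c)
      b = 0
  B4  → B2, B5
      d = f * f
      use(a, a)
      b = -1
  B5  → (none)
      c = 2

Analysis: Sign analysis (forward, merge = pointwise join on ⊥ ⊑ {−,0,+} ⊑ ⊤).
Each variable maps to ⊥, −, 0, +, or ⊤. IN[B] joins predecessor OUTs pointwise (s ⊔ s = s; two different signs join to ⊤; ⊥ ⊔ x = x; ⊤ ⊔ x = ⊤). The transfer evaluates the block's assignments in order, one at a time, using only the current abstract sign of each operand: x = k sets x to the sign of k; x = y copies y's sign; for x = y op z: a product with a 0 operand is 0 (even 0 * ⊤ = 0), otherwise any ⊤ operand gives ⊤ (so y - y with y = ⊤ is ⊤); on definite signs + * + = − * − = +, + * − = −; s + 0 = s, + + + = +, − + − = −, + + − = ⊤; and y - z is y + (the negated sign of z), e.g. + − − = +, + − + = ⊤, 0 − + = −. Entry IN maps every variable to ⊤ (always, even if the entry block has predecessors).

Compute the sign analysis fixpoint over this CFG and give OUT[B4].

Converged values:
  B0:  IN=(all ⊤)  OUT=(all ⊤)
  B1:  IN=(all ⊤)  OUT={e:+; rest ⊤}
  B2:  IN=(all ⊤)  OUT={d:+; rest ⊤}
  B3:  IN={d:+; rest ⊤}  OUT={b:0, d:+; rest ⊤}
  B4:  IN=(all ⊤)  OUT={b:-; rest ⊤}
  B5:  IN={b:-; rest ⊤}  OUT={b:-, c:+; rest ⊤}

Merge at B4: IN[B4] = OUT[B0] ⊔ OUT[B3] = {a: ⊤, b: ⊤, c: ⊤, d: ⊤, e: ⊤, f: ⊤}
Applying B4's transfer function to that IN value gives OUT[B4] (row B4 above).

Answer: {a: ⊤, b: -, c: ⊤, d: ⊤, e: ⊤, f: ⊤}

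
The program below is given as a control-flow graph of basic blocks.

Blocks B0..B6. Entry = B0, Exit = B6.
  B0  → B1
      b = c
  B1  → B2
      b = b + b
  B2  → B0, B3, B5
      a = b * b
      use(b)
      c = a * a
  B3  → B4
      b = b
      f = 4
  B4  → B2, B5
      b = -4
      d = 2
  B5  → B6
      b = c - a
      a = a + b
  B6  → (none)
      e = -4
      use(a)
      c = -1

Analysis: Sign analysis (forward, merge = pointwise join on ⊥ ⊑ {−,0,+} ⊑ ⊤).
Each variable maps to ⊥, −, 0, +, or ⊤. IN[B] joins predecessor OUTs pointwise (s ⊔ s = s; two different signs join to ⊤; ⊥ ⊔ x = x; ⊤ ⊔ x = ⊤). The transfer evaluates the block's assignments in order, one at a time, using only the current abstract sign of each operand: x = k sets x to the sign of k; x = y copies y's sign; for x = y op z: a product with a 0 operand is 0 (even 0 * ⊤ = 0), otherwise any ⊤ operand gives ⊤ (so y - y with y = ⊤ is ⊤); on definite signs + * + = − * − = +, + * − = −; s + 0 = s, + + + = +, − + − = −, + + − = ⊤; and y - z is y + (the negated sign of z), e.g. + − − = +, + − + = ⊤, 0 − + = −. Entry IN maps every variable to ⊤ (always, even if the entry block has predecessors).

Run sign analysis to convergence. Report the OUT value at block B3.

Converged values:
  B0: | IN=(all ⊤) | OUT=(all ⊤)
  B1: | IN=(all ⊤) | OUT=(all ⊤)
  B2: | IN=(all ⊤) | OUT=(all ⊤)
  B3: | IN=(all ⊤) | OUT={f:+; rest ⊤}
  B4: | IN={f:+; rest ⊤} | OUT={b:-, d:+, f:+; rest ⊤}
  B5: | IN=(all ⊤) | OUT=(all ⊤)
  B6: | IN=(all ⊤) | OUT={c:-, e:-; rest ⊤}

Merge at B3: IN[B3] = OUT[B2] = {a: ⊤, b: ⊤, c: ⊤, d: ⊤, e: ⊤, f: ⊤}
Applying B3's transfer function to that IN value gives OUT[B3] (row B3 above).

Answer: {a: ⊤, b: ⊤, c: ⊤, d: ⊤, e: ⊤, f: +}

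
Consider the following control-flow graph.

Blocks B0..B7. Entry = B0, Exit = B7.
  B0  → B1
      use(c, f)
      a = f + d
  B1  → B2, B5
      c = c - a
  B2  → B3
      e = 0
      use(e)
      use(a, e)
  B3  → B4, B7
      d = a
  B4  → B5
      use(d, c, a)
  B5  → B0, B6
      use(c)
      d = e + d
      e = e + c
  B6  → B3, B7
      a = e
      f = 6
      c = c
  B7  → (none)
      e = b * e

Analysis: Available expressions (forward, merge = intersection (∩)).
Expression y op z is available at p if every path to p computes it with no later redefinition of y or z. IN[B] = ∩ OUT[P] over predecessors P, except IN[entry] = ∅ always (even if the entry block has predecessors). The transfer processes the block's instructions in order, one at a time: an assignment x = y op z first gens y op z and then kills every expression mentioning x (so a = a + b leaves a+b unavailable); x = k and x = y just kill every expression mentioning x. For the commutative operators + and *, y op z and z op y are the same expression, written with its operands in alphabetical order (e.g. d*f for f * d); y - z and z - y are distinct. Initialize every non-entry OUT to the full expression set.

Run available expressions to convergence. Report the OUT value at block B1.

Answer: {d+f}

Working:
Converged values:
  B0:  IN={}  OUT={d+f}
  B1:  IN={d+f}  OUT={d+f}
  B2:  IN={d+f}  OUT={d+f}
  B3:  IN={}  OUT={}
  B4:  IN={}  OUT={}
  B5:  IN={}  OUT={}
  B6:  IN={}  OUT={}
  B7:  IN={}  OUT={}

Merge at B1: IN[B1] = OUT[B0] = {d+f}
Applying B1's transfer function to that IN value gives OUT[B1] (row B1 above).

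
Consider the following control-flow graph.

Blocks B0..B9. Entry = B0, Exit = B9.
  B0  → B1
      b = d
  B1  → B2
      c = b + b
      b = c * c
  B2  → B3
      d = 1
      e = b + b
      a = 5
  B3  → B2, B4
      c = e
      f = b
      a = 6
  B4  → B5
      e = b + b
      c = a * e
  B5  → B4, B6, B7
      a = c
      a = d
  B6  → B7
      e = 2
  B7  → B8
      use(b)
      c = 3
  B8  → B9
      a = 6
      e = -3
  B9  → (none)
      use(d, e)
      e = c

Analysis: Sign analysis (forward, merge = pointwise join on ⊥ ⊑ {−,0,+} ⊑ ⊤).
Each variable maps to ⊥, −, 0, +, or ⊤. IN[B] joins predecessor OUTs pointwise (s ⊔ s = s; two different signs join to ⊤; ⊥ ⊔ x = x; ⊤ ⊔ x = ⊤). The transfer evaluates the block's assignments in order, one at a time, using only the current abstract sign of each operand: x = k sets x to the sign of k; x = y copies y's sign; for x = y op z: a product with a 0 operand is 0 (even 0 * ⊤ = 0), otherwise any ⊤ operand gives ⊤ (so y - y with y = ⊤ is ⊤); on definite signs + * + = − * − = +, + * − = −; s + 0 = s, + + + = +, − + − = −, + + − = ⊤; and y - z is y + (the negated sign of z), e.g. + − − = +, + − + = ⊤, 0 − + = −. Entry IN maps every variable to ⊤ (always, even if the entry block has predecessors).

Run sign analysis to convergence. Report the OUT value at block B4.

Answer: {a: +, b: ⊤, c: ⊤, d: +, e: ⊤, f: ⊤}

Derivation:
Fixpoint table:
  B0:   IN=(all ⊤)   OUT=(all ⊤)
  B1:   IN=(all ⊤)   OUT=(all ⊤)
  B2:   IN=(all ⊤)   OUT={a:+, d:+; rest ⊤}
  B3:   IN={a:+, d:+; rest ⊤}   OUT={a:+, d:+; rest ⊤}
  B4:   IN={a:+, d:+; rest ⊤}   OUT={a:+, d:+; rest ⊤}
  B5:   IN={a:+, d:+; rest ⊤}   OUT={a:+, d:+; rest ⊤}
  B6:   IN={a:+, d:+; rest ⊤}   OUT={a:+, d:+, e:+; rest ⊤}
  B7:   IN={a:+, d:+; rest ⊤}   OUT={a:+, c:+, d:+; rest ⊤}
  B8:   IN={a:+, c:+, d:+; rest ⊤}   OUT={a:+, c:+, d:+, e:-; rest ⊤}
  B9:   IN={a:+, c:+, d:+, e:-; rest ⊤}   OUT={a:+, c:+, d:+, e:+; rest ⊤}

Merge at B4: IN[B4] = OUT[B3] ⊔ OUT[B5] = {a: +, b: ⊤, c: ⊤, d: +, e: ⊤, f: ⊤}
Applying B4's transfer function to that IN value gives OUT[B4] (row B4 above).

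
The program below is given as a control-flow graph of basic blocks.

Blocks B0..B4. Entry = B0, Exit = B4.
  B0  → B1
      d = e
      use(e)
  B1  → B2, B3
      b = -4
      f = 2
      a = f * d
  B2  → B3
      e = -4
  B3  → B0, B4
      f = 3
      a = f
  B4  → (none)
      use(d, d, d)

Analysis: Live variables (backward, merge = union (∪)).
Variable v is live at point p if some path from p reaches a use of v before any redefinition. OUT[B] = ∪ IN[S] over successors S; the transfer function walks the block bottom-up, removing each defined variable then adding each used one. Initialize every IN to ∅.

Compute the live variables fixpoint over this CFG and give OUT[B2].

Answer: {d, e}

Working:
Converged values:
  B0:  IN={e}  OUT={d, e}
  B1:  IN={d, e}  OUT={d, e}
  B2:  IN={d}  OUT={d, e}
  B3:  IN={d, e}  OUT={d, e}
  B4:  IN={d}  OUT={}

Merge at B2: OUT[B2] = IN[B3] = {d, e}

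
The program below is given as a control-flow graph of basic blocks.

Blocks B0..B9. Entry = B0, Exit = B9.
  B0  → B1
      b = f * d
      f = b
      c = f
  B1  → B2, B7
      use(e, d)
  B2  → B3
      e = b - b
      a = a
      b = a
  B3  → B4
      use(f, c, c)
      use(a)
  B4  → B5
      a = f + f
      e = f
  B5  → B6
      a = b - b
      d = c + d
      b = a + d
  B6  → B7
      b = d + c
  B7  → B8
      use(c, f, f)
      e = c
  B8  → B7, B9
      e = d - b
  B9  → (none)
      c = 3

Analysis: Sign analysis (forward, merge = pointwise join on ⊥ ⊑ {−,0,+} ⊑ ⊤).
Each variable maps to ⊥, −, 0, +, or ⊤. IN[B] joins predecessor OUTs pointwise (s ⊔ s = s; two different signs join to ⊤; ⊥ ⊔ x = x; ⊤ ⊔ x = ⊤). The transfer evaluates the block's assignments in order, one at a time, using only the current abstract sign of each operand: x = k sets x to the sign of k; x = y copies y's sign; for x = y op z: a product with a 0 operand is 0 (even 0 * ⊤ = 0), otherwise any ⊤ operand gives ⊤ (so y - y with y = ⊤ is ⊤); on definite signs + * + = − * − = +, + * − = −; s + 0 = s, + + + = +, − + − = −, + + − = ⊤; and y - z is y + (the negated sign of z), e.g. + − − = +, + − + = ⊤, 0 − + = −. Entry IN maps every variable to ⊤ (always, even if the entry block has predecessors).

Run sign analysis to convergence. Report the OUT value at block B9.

Answer: {a: ⊤, b: ⊤, c: +, d: ⊤, e: ⊤, f: ⊤}

Trace:
Converged values:
  B0:   IN=(all ⊤)   OUT=(all ⊤)
  B1:   IN=(all ⊤)   OUT=(all ⊤)
  B2:   IN=(all ⊤)   OUT=(all ⊤)
  B3:   IN=(all ⊤)   OUT=(all ⊤)
  B4:   IN=(all ⊤)   OUT=(all ⊤)
  B5:   IN=(all ⊤)   OUT=(all ⊤)
  B6:   IN=(all ⊤)   OUT=(all ⊤)
  B7:   IN=(all ⊤)   OUT=(all ⊤)
  B8:   IN=(all ⊤)   OUT=(all ⊤)
  B9:   IN=(all ⊤)   OUT={c:+; rest ⊤}

Merge at B9: IN[B9] = OUT[B8] = {a: ⊤, b: ⊤, c: ⊤, d: ⊤, e: ⊤, f: ⊤}
Applying B9's transfer function to that IN value gives OUT[B9] (row B9 above).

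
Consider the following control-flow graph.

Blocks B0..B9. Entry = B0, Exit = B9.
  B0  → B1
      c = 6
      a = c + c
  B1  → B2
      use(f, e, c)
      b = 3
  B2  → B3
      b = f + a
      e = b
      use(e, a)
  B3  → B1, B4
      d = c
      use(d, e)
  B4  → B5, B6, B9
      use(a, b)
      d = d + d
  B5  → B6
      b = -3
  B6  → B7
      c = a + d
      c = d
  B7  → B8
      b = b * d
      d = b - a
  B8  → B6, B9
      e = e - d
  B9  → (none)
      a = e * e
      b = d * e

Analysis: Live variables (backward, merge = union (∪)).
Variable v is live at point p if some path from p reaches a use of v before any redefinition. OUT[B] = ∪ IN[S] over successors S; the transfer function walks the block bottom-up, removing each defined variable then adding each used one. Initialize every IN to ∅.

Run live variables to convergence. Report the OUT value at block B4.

Answer: {a, b, d, e}

Derivation:
Per-block solution:
  B0: | IN={e, f} | OUT={a, c, e, f}
  B1: | IN={a, c, e, f} | OUT={a, c, f}
  B2: | IN={a, c, f} | OUT={a, b, c, e, f}
  B3: | IN={a, b, c, e, f} | OUT={a, b, c, d, e, f}
  B4: | IN={a, b, d, e} | OUT={a, b, d, e}
  B5: | IN={a, d, e} | OUT={a, b, d, e}
  B6: | IN={a, b, d, e} | OUT={a, b, d, e}
  B7: | IN={a, b, d, e} | OUT={a, b, d, e}
  B8: | IN={a, b, d, e} | OUT={a, b, d, e}
  B9: | IN={d, e} | OUT={}

Merge at B4: OUT[B4] = IN[B5] ⊔ IN[B6] ⊔ IN[B9] = {a, b, d, e}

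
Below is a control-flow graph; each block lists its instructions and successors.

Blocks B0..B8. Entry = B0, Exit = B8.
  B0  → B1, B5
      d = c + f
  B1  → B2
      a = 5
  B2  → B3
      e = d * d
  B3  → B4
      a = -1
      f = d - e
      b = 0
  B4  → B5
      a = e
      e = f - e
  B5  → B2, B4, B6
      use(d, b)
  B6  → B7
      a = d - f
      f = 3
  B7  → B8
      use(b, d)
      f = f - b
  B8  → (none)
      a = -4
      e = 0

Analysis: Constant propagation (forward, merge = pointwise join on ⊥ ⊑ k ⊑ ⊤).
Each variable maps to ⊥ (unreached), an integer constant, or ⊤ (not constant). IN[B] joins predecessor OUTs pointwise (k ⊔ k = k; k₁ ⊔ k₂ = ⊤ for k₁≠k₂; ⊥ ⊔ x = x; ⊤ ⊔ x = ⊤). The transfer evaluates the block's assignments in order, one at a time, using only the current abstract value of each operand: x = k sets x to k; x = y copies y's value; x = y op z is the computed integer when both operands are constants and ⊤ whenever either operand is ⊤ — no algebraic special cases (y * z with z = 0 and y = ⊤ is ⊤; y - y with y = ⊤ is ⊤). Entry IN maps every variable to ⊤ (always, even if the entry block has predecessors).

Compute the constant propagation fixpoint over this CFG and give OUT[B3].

Converged values:
  B0:  IN=(all ⊤)  OUT=(all ⊤)
  B1:  IN=(all ⊤)  OUT={a:5; rest ⊤}
  B2:  IN=(all ⊤)  OUT=(all ⊤)
  B3:  IN=(all ⊤)  OUT={a:-1, b:0; rest ⊤}
  B4:  IN=(all ⊤)  OUT=(all ⊤)
  B5:  IN=(all ⊤)  OUT=(all ⊤)
  B6:  IN=(all ⊤)  OUT={f:3; rest ⊤}
  B7:  IN={f:3; rest ⊤}  OUT=(all ⊤)
  B8:  IN=(all ⊤)  OUT={a:-4, e:0; rest ⊤}

Merge at B3: IN[B3] = OUT[B2] = {a: ⊤, b: ⊤, c: ⊤, d: ⊤, e: ⊤, f: ⊤}
Applying B3's transfer function to that IN value gives OUT[B3] (row B3 above).

Answer: {a: -1, b: 0, c: ⊤, d: ⊤, e: ⊤, f: ⊤}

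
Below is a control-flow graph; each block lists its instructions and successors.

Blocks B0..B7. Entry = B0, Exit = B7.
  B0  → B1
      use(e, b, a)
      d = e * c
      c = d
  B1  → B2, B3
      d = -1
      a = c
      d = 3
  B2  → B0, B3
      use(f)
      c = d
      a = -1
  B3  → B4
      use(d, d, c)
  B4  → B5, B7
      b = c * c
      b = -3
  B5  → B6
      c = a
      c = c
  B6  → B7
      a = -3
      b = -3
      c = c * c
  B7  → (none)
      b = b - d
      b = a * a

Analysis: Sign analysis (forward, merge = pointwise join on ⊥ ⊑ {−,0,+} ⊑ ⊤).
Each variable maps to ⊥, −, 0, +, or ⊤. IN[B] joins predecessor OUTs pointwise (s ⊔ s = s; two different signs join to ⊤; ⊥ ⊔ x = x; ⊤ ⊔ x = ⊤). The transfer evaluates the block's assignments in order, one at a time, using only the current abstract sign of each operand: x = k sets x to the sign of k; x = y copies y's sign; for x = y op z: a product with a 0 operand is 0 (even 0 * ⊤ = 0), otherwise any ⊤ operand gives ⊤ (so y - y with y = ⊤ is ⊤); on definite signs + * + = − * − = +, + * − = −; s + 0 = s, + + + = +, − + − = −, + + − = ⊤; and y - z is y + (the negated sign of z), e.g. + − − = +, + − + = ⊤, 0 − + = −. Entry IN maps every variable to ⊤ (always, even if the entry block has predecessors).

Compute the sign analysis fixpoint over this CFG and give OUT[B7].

Converged values:
  B0: | IN=(all ⊤) | OUT=(all ⊤)
  B1: | IN=(all ⊤) | OUT={d:+; rest ⊤}
  B2: | IN={d:+; rest ⊤} | OUT={a:-, c:+, d:+; rest ⊤}
  B3: | IN={d:+; rest ⊤} | OUT={d:+; rest ⊤}
  B4: | IN={d:+; rest ⊤} | OUT={b:-, d:+; rest ⊤}
  B5: | IN={b:-, d:+; rest ⊤} | OUT={b:-, d:+; rest ⊤}
  B6: | IN={b:-, d:+; rest ⊤} | OUT={a:-, b:-, d:+; rest ⊤}
  B7: | IN={b:-, d:+; rest ⊤} | OUT={d:+; rest ⊤}

Merge at B7: IN[B7] = OUT[B4] ⊔ OUT[B6] = {a: ⊤, b: -, c: ⊤, d: +, e: ⊤, f: ⊤}
Applying B7's transfer function to that IN value gives OUT[B7] (row B7 above).

Answer: {a: ⊤, b: ⊤, c: ⊤, d: +, e: ⊤, f: ⊤}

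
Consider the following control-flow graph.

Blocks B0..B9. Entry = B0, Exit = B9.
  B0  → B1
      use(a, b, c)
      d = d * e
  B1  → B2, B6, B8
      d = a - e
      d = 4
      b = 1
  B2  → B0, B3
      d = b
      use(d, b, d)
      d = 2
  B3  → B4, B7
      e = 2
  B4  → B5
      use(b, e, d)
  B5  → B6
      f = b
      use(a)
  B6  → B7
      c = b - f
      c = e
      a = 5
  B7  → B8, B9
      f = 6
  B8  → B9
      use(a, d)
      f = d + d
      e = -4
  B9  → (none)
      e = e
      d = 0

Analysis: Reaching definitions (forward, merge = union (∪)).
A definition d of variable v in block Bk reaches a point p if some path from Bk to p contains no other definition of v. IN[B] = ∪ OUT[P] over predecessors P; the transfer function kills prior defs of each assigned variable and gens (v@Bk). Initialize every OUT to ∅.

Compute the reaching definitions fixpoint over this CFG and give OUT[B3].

Fixpoint table:
  B0: | IN={b@B1, d@B2} | OUT={b@B1, d@B0}
  B1: | IN={b@B1, d@B0} | OUT={b@B1, d@B1}
  B2: | IN={b@B1, d@B1} | OUT={b@B1, d@B2}
  B3: | IN={b@B1, d@B2} | OUT={b@B1, d@B2, e@B3}
  B4: | IN={b@B1, d@B2, e@B3} | OUT={b@B1, d@B2, e@B3}
  B5: | IN={b@B1, d@B2, e@B3} | OUT={b@B1, d@B2, e@B3, f@B5}
  B6: | IN={b@B1, d@B1, d@B2, e@B3, f@B5} | OUT={a@B6, b@B1, c@B6, d@B1, d@B2, e@B3, f@B5}
  B7: | IN={a@B6, b@B1, c@B6, d@B1, d@B2, e@B3, f@B5} | OUT={a@B6, b@B1, c@B6, d@B1, d@B2, e@B3, f@B7}
  B8: | IN={a@B6, b@B1, c@B6, d@B1, d@B2, e@B3, f@B7} | OUT={a@B6, b@B1, c@B6, d@B1, d@B2, e@B8, f@B8}
  B9: | IN={a@B6, b@B1, c@B6, d@B1, d@B2, e@B3, e@B8, f@B7, f@B8} | OUT={a@B6, b@B1, c@B6, d@B9, e@B9, f@B7, f@B8}

Merge at B3: IN[B3] = OUT[B2] = {b@B1, d@B2}
Applying B3's transfer function to that IN value gives OUT[B3] (row B3 above).

Answer: {b@B1, d@B2, e@B3}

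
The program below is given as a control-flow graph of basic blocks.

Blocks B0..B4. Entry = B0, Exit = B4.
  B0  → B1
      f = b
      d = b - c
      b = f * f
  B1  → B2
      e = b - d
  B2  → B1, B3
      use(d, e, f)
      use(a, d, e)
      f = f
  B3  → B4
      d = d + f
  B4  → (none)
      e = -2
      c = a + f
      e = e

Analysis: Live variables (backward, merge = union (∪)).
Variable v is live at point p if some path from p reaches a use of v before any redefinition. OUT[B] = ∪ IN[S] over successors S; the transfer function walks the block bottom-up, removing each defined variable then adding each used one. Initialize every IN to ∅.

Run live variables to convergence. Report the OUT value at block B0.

Fixpoint table:
  B0:  IN={a, b, c}  OUT={a, b, d, f}
  B1:  IN={a, b, d, f}  OUT={a, b, d, e, f}
  B2:  IN={a, b, d, e, f}  OUT={a, b, d, f}
  B3:  IN={a, d, f}  OUT={a, f}
  B4:  IN={a, f}  OUT={}

Merge at B0: OUT[B0] = IN[B1] = {a, b, d, f}

Answer: {a, b, d, f}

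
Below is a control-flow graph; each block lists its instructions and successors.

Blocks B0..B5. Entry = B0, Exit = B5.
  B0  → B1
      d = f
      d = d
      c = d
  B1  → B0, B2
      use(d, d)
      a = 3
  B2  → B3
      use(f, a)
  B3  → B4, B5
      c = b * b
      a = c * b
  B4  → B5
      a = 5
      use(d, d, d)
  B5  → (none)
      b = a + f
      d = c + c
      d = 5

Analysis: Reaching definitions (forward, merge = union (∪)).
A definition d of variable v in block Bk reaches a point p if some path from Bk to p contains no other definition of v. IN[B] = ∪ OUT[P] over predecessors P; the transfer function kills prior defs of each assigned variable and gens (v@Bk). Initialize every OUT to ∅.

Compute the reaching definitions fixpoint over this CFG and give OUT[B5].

Fixpoint table:
  B0:   IN={a@B1, c@B0, d@B0}   OUT={a@B1, c@B0, d@B0}
  B1:   IN={a@B1, c@B0, d@B0}   OUT={a@B1, c@B0, d@B0}
  B2:   IN={a@B1, c@B0, d@B0}   OUT={a@B1, c@B0, d@B0}
  B3:   IN={a@B1, c@B0, d@B0}   OUT={a@B3, c@B3, d@B0}
  B4:   IN={a@B3, c@B3, d@B0}   OUT={a@B4, c@B3, d@B0}
  B5:   IN={a@B3, a@B4, c@B3, d@B0}   OUT={a@B3, a@B4, b@B5, c@B3, d@B5}

Merge at B5: IN[B5] = OUT[B3] ⊔ OUT[B4] = {a@B3, a@B4, c@B3, d@B0}
Applying B5's transfer function to that IN value gives OUT[B5] (row B5 above).

Answer: {a@B3, a@B4, b@B5, c@B3, d@B5}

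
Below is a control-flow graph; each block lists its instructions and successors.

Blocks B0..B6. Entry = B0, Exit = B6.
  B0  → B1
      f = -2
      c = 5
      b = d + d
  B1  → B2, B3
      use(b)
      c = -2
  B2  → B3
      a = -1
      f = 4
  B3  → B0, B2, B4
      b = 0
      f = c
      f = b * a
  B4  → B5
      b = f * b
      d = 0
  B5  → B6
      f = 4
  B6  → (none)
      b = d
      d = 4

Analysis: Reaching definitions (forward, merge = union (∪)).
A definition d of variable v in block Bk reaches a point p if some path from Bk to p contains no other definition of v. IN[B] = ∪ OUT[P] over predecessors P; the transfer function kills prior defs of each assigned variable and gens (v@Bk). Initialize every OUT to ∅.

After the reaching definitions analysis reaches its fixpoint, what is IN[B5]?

Answer: {a@B2, b@B4, c@B1, d@B4, f@B3}

Working:
Fixpoint table:
  B0:   IN={a@B2, b@B3, c@B1, f@B3}   OUT={a@B2, b@B0, c@B0, f@B0}
  B1:   IN={a@B2, b@B0, c@B0, f@B0}   OUT={a@B2, b@B0, c@B1, f@B0}
  B2:   IN={a@B2, b@B0, b@B3, c@B1, f@B0, f@B3}   OUT={a@B2, b@B0, b@B3, c@B1, f@B2}
  B3:   IN={a@B2, b@B0, b@B3, c@B1, f@B0, f@B2}   OUT={a@B2, b@B3, c@B1, f@B3}
  B4:   IN={a@B2, b@B3, c@B1, f@B3}   OUT={a@B2, b@B4, c@B1, d@B4, f@B3}
  B5:   IN={a@B2, b@B4, c@B1, d@B4, f@B3}   OUT={a@B2, b@B4, c@B1, d@B4, f@B5}
  B6:   IN={a@B2, b@B4, c@B1, d@B4, f@B5}   OUT={a@B2, b@B6, c@B1, d@B6, f@B5}

Merge at B5: IN[B5] = OUT[B4] = {a@B2, b@B4, c@B1, d@B4, f@B3}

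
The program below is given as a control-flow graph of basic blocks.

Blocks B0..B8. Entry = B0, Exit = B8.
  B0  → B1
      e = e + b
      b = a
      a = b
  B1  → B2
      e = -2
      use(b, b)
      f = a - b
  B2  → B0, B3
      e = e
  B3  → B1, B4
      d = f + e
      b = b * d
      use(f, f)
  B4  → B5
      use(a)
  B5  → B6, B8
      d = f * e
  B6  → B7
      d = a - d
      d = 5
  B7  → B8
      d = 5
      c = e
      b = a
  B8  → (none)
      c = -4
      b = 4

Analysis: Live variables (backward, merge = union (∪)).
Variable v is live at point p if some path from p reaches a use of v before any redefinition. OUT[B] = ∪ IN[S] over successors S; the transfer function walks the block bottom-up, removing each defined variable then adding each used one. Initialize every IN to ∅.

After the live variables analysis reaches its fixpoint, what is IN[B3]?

Per-block solution:
  B0: | IN={a, b, e} | OUT={a, b}
  B1: | IN={a, b} | OUT={a, b, e, f}
  B2: | IN={a, b, e, f} | OUT={a, b, e, f}
  B3: | IN={a, b, e, f} | OUT={a, b, e, f}
  B4: | IN={a, e, f} | OUT={a, e, f}
  B5: | IN={a, e, f} | OUT={a, d, e}
  B6: | IN={a, d, e} | OUT={a, e}
  B7: | IN={a, e} | OUT={}
  B8: | IN={} | OUT={}

Merge at B3: OUT[B3] = IN[B1] ⊔ IN[B4] = {a, b, e, f}
Applying B3's transfer function to that OUT value gives IN[B3] (row B3 above).

Answer: {a, b, e, f}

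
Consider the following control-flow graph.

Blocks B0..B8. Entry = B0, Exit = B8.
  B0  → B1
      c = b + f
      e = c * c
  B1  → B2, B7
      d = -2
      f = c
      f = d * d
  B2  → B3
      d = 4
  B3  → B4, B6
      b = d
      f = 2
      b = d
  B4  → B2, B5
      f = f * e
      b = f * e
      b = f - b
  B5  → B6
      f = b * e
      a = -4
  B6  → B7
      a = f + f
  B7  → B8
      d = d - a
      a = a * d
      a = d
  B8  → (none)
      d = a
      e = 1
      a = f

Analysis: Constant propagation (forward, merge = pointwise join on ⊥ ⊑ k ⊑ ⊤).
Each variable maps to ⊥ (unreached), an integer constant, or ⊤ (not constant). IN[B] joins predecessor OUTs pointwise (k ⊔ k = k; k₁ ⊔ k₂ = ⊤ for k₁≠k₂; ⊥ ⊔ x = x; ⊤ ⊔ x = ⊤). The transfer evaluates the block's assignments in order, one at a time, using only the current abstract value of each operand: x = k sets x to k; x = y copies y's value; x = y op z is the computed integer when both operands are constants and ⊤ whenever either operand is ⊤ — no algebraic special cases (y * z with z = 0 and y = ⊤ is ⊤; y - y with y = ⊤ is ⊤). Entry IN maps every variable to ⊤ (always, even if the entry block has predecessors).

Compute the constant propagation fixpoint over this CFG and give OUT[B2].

Answer: {a: ⊤, b: ⊤, c: ⊤, d: 4, e: ⊤, f: ⊤}

Working:
Per-block solution:
  B0:  IN=(all ⊤)  OUT=(all ⊤)
  B1:  IN=(all ⊤)  OUT={d:-2, f:4; rest ⊤}
  B2:  IN=(all ⊤)  OUT={d:4; rest ⊤}
  B3:  IN={d:4; rest ⊤}  OUT={b:4, d:4, f:2; rest ⊤}
  B4:  IN={b:4, d:4, f:2; rest ⊤}  OUT={d:4; rest ⊤}
  B5:  IN={d:4; rest ⊤}  OUT={a:-4, d:4; rest ⊤}
  B6:  IN={d:4; rest ⊤}  OUT={d:4; rest ⊤}
  B7:  IN=(all ⊤)  OUT=(all ⊤)
  B8:  IN=(all ⊤)  OUT={e:1; rest ⊤}

Merge at B2: IN[B2] = OUT[B1] ⊔ OUT[B4] = {a: ⊤, b: ⊤, c: ⊤, d: ⊤, e: ⊤, f: ⊤}
Applying B2's transfer function to that IN value gives OUT[B2] (row B2 above).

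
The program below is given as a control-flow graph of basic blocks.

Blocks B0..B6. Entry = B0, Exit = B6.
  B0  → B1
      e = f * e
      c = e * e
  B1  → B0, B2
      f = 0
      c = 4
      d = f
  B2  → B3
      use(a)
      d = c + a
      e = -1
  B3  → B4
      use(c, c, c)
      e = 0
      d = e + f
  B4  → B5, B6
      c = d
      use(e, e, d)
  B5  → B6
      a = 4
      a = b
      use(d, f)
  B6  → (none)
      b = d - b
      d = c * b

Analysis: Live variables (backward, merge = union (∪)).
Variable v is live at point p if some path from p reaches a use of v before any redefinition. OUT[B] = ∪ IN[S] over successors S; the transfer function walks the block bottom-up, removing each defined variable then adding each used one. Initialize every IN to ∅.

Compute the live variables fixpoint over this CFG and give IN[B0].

Per-block solution:
  B0:  IN={a, b, e, f}  OUT={a, b, e}
  B1:  IN={a, b, e}  OUT={a, b, c, e, f}
  B2:  IN={a, b, c, f}  OUT={b, c, f}
  B3:  IN={b, c, f}  OUT={b, d, e, f}
  B4:  IN={b, d, e, f}  OUT={b, c, d, f}
  B5:  IN={b, c, d, f}  OUT={b, c, d}
  B6:  IN={b, c, d}  OUT={}

Merge at B0: OUT[B0] = IN[B1] = {a, b, e}
Applying B0's transfer function to that OUT value gives IN[B0] (row B0 above).

Answer: {a, b, e, f}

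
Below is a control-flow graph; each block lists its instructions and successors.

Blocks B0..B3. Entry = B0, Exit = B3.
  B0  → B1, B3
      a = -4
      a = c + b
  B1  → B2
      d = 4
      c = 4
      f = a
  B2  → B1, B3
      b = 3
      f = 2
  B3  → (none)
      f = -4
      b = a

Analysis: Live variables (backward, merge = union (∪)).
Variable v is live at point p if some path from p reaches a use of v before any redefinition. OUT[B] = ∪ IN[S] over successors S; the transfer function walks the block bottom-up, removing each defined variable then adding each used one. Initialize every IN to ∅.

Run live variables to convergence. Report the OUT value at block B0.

Fixpoint table:
  B0:   IN={b, c}   OUT={a}
  B1:   IN={a}   OUT={a}
  B2:   IN={a}   OUT={a}
  B3:   IN={a}   OUT={}

Merge at B0: OUT[B0] = IN[B1] ⊔ IN[B3] = {a}

Answer: {a}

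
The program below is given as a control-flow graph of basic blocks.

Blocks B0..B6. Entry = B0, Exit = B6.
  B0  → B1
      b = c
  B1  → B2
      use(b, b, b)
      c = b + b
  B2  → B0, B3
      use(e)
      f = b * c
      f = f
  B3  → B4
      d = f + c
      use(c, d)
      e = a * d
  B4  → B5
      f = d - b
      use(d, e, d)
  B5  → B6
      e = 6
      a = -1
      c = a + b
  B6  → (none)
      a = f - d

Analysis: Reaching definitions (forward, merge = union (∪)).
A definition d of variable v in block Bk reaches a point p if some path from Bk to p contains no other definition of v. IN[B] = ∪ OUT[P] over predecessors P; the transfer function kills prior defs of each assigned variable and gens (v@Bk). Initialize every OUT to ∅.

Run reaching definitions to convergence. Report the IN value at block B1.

Converged values:
  B0:   IN={b@B0, c@B1, f@B2}   OUT={b@B0, c@B1, f@B2}
  B1:   IN={b@B0, c@B1, f@B2}   OUT={b@B0, c@B1, f@B2}
  B2:   IN={b@B0, c@B1, f@B2}   OUT={b@B0, c@B1, f@B2}
  B3:   IN={b@B0, c@B1, f@B2}   OUT={b@B0, c@B1, d@B3, e@B3, f@B2}
  B4:   IN={b@B0, c@B1, d@B3, e@B3, f@B2}   OUT={b@B0, c@B1, d@B3, e@B3, f@B4}
  B5:   IN={b@B0, c@B1, d@B3, e@B3, f@B4}   OUT={a@B5, b@B0, c@B5, d@B3, e@B5, f@B4}
  B6:   IN={a@B5, b@B0, c@B5, d@B3, e@B5, f@B4}   OUT={a@B6, b@B0, c@B5, d@B3, e@B5, f@B4}

Merge at B1: IN[B1] = OUT[B0] = {b@B0, c@B1, f@B2}

Answer: {b@B0, c@B1, f@B2}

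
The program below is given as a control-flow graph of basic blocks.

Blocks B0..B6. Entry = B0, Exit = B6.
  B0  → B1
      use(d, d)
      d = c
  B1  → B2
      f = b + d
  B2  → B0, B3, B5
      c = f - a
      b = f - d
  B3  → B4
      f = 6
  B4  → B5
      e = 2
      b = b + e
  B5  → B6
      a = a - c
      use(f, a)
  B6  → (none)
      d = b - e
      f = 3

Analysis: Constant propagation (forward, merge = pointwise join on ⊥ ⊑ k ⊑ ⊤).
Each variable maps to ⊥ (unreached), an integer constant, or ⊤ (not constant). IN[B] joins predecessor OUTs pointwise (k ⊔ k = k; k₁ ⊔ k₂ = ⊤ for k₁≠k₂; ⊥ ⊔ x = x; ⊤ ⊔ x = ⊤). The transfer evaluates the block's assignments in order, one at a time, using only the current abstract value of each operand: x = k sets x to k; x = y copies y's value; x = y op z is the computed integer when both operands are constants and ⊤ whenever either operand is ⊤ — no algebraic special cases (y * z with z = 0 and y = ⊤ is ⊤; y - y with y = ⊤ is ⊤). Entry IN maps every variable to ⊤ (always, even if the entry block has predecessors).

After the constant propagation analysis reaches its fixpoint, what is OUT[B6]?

Answer: {a: ⊤, b: ⊤, c: ⊤, d: ⊤, e: ⊤, f: 3}

Trace:
Per-block solution:
  B0:  IN=(all ⊤)  OUT=(all ⊤)
  B1:  IN=(all ⊤)  OUT=(all ⊤)
  B2:  IN=(all ⊤)  OUT=(all ⊤)
  B3:  IN=(all ⊤)  OUT={f:6; rest ⊤}
  B4:  IN={f:6; rest ⊤}  OUT={e:2, f:6; rest ⊤}
  B5:  IN=(all ⊤)  OUT=(all ⊤)
  B6:  IN=(all ⊤)  OUT={f:3; rest ⊤}

Merge at B6: IN[B6] = OUT[B5] = {a: ⊤, b: ⊤, c: ⊤, d: ⊤, e: ⊤, f: ⊤}
Applying B6's transfer function to that IN value gives OUT[B6] (row B6 above).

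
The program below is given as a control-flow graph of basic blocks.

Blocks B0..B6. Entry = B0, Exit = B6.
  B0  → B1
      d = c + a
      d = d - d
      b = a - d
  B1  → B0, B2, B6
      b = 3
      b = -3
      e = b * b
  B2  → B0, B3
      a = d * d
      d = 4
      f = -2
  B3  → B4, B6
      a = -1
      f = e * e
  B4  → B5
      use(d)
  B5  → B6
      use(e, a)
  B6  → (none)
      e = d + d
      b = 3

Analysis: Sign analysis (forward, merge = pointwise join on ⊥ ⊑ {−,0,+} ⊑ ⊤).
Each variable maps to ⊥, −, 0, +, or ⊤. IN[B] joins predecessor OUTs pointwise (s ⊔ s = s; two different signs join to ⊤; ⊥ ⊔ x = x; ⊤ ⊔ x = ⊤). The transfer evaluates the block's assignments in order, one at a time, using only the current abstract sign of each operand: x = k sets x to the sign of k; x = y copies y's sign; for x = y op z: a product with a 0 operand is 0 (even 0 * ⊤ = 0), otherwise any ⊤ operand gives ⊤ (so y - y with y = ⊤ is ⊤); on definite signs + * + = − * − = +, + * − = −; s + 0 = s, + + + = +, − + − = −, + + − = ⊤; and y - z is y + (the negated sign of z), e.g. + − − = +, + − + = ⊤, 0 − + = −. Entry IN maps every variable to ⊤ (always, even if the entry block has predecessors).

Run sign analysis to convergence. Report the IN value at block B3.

Answer: {a: ⊤, b: -, c: ⊤, d: +, e: +, f: -}

Working:
Fixpoint table:
  B0:   IN=(all ⊤)   OUT=(all ⊤)
  B1:   IN=(all ⊤)   OUT={b:-, e:+; rest ⊤}
  B2:   IN={b:-, e:+; rest ⊤}   OUT={b:-, d:+, e:+, f:-; rest ⊤}
  B3:   IN={b:-, d:+, e:+, f:-; rest ⊤}   OUT={a:-, b:-, d:+, e:+, f:+; rest ⊤}
  B4:   IN={a:-, b:-, d:+, e:+, f:+; rest ⊤}   OUT={a:-, b:-, d:+, e:+, f:+; rest ⊤}
  B5:   IN={a:-, b:-, d:+, e:+, f:+; rest ⊤}   OUT={a:-, b:-, d:+, e:+, f:+; rest ⊤}
  B6:   IN={b:-, e:+; rest ⊤}   OUT={b:+; rest ⊤}

Merge at B3: IN[B3] = OUT[B2] = {a: ⊤, b: -, c: ⊤, d: +, e: +, f: -}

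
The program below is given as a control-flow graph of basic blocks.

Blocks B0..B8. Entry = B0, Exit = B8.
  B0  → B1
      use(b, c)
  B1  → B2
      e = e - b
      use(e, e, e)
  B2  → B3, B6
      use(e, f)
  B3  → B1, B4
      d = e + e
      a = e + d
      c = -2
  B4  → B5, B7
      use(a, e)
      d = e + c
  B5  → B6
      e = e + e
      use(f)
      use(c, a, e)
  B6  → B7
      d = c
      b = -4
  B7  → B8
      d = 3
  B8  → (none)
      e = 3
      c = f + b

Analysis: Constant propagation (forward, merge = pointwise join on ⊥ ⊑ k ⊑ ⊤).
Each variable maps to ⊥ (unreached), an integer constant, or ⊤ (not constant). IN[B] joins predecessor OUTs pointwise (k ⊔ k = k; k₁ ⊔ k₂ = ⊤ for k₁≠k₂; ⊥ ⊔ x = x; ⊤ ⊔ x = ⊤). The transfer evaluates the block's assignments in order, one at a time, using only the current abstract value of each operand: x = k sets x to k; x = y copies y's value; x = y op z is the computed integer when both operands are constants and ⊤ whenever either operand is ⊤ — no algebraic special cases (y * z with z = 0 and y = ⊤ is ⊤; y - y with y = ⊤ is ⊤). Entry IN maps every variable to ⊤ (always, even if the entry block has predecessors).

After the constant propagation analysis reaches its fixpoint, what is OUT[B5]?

Per-block solution:
  B0:   IN=(all ⊤)   OUT=(all ⊤)
  B1:   IN=(all ⊤)   OUT=(all ⊤)
  B2:   IN=(all ⊤)   OUT=(all ⊤)
  B3:   IN=(all ⊤)   OUT={c:-2; rest ⊤}
  B4:   IN={c:-2; rest ⊤}   OUT={c:-2; rest ⊤}
  B5:   IN={c:-2; rest ⊤}   OUT={c:-2; rest ⊤}
  B6:   IN=(all ⊤)   OUT={b:-4; rest ⊤}
  B7:   IN=(all ⊤)   OUT={d:3; rest ⊤}
  B8:   IN={d:3; rest ⊤}   OUT={d:3, e:3; rest ⊤}

Merge at B5: IN[B5] = OUT[B4] = {a: ⊤, b: ⊤, c: -2, d: ⊤, e: ⊤, f: ⊤}
Applying B5's transfer function to that IN value gives OUT[B5] (row B5 above).

Answer: {a: ⊤, b: ⊤, c: -2, d: ⊤, e: ⊤, f: ⊤}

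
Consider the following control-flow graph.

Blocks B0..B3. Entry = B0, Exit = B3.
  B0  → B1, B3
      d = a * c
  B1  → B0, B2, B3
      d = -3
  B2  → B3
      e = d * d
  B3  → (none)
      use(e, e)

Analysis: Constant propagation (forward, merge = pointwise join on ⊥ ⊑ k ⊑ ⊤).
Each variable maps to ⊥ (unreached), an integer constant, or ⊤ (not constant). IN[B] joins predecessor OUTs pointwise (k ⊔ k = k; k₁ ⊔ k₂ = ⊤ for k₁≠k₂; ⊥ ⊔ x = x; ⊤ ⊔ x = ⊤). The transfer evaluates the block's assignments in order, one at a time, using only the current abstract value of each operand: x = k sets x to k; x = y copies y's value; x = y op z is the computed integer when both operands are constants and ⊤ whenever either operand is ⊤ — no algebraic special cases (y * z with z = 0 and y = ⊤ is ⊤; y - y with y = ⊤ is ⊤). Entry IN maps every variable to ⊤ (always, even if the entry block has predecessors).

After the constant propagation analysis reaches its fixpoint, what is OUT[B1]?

Answer: {a: ⊤, b: ⊤, c: ⊤, d: -3, e: ⊤, f: ⊤}

Working:
Per-block solution:
  B0:  IN=(all ⊤)  OUT=(all ⊤)
  B1:  IN=(all ⊤)  OUT={d:-3; rest ⊤}
  B2:  IN={d:-3; rest ⊤}  OUT={d:-3, e:9; rest ⊤}
  B3:  IN=(all ⊤)  OUT=(all ⊤)

Merge at B1: IN[B1] = OUT[B0] = {a: ⊤, b: ⊤, c: ⊤, d: ⊤, e: ⊤, f: ⊤}
Applying B1's transfer function to that IN value gives OUT[B1] (row B1 above).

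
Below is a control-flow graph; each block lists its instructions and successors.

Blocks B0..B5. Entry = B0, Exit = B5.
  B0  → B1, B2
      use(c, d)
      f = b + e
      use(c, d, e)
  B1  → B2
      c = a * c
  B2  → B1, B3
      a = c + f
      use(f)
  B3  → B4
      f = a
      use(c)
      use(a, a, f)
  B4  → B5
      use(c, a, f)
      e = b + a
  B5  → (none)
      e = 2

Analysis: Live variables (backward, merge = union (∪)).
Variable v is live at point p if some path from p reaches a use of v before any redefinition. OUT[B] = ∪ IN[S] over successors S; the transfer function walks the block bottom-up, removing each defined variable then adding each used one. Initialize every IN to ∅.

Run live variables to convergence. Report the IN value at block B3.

Per-block solution:
  B0:  IN={a, b, c, d, e}  OUT={a, b, c, f}
  B1:  IN={a, b, c, f}  OUT={b, c, f}
  B2:  IN={b, c, f}  OUT={a, b, c, f}
  B3:  IN={a, b, c}  OUT={a, b, c, f}
  B4:  IN={a, b, c, f}  OUT={}
  B5:  IN={}  OUT={}

Merge at B3: OUT[B3] = IN[B4] = {a, b, c, f}
Applying B3's transfer function to that OUT value gives IN[B3] (row B3 above).

Answer: {a, b, c}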